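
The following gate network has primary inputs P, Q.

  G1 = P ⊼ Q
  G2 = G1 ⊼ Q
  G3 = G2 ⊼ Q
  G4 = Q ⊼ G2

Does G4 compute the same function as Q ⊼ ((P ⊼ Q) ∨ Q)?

G1 = P ⊼ Q
G2 = G1 ⊼ Q = (P ⊼ Q) ⊼ Q
G4 = Q ⊼ G2 = Q ⊼ ((P ⊼ Q) ⊼ Q)
At P=0, Q=1: circuit gives 1, formula gives 0.

No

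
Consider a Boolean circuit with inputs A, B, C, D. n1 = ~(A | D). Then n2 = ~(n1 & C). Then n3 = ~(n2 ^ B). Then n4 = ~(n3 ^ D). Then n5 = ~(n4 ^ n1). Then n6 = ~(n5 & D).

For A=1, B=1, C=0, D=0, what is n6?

1

n1 = ~(1 | 0) = 0
n2 = ~(0 & 0) = 1
n3 = ~(1 ^ 1) = 1
n4 = ~(1 ^ 0) = 0
n5 = ~(0 ^ 0) = 1
n6 = ~(1 & 0) = 1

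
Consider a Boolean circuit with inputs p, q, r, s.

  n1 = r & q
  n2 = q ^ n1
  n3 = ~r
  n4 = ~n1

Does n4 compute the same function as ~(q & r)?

Yes

n1 = r & q
n4 = ~n1 = ~(r & q)
At p=0, q=1, r=1, s=0: circuit gives 0, formula gives 0.
At p=0, q=0, r=0, s=0: circuit gives 1, formula gives 1.
Agrees on all 16 inputs.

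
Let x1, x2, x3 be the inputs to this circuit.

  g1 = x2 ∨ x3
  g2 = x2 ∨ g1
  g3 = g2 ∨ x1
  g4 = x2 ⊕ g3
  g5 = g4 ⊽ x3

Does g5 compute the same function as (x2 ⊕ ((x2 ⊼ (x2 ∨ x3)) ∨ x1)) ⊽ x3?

No

g1 = x2 ∨ x3
g2 = x2 ∨ g1 = x2 ∨ (x2 ∨ x3)
g3 = g2 ∨ x1 = (x2 ∨ (x2 ∨ x3)) ∨ x1
g4 = x2 ⊕ g3 = x2 ⊕ ((x2 ∨ (x2 ∨ x3)) ∨ x1)
g5 = g4 ⊽ x3 = (x2 ⊕ ((x2 ∨ (x2 ∨ x3)) ∨ x1)) ⊽ x3
At x1=0, x2=0, x3=0: circuit gives 1, formula gives 0.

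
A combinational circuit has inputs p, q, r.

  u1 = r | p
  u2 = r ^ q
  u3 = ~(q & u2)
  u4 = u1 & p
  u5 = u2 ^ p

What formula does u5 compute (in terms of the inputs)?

(r ^ q) ^ p

u2 = r ^ q
u5 = u2 ^ p = (r ^ q) ^ p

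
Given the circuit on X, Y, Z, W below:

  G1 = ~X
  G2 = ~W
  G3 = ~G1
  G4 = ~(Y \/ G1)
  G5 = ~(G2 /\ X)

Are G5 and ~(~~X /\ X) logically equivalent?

G2 = ~W
G5 = ~(G2 /\ X) = ~(~W /\ X)
At X=1, Y=0, Z=0, W=1: circuit gives 1, formula gives 0.

No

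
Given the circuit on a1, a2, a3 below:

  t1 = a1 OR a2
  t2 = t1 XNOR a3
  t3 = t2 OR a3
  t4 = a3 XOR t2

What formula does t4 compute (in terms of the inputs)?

a3 XOR ((a1 OR a2) XNOR a3)

t1 = a1 OR a2
t2 = t1 XNOR a3 = (a1 OR a2) XNOR a3
t4 = a3 XOR t2 = a3 XOR ((a1 OR a2) XNOR a3)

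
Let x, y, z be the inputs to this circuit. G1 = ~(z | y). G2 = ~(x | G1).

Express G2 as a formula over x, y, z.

G1 = ~(z | y)
G2 = ~(x | G1) = ~(x | (~(z | y)))

~(x | (~(z | y)))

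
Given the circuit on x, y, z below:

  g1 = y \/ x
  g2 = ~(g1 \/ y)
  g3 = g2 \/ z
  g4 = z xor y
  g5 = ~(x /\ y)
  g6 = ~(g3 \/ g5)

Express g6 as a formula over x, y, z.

g1 = y \/ x
g2 = ~(g1 \/ y) = ~((y \/ x) \/ y)
g3 = g2 \/ z = (~((y \/ x) \/ y)) \/ z
g5 = ~(x /\ y)
g6 = ~(g3 \/ g5) = ~(((~((y \/ x) \/ y)) \/ z) \/ (~(x /\ y)))

~(((~((y \/ x) \/ y)) \/ z) \/ (~(x /\ y)))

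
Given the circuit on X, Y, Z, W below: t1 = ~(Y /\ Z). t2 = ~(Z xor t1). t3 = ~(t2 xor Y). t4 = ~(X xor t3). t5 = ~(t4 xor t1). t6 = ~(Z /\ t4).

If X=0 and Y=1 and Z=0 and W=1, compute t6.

1

t1 = ~(1 /\ 0) = 1
t2 = ~(0 xor 1) = 0
t3 = ~(0 xor 1) = 0
t4 = ~(0 xor 0) = 1
t6 = ~(0 /\ 1) = 1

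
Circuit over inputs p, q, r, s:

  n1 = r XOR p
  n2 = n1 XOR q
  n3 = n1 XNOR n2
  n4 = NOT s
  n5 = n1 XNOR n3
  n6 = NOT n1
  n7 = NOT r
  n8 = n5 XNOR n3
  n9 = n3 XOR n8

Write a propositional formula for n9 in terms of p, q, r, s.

n1 = r XOR p
n2 = n1 XOR q = (r XOR p) XOR q
n3 = n1 XNOR n2 = (r XOR p) XNOR ((r XOR p) XOR q)
n5 = n1 XNOR n3 = (r XOR p) XNOR ((r XOR p) XNOR ((r XOR p) XOR q))
n8 = n5 XNOR n3 = ((r XOR p) XNOR ((r XOR p) XNOR ((r XOR p) XOR q))) XNOR ((r XOR p) XNOR ((r XOR p) XOR q))
n9 = n3 XOR n8 = ((r XOR p) XNOR ((r XOR p) XOR q)) XOR (((r XOR p) XNOR ((r XOR p) XNOR ((r XOR p) XOR q))) XNOR ((r XOR p) XNOR ((r XOR p) XOR q)))

((r XOR p) XNOR ((r XOR p) XOR q)) XOR (((r XOR p) XNOR ((r XOR p) XNOR ((r XOR p) XOR q))) XNOR ((r XOR p) XNOR ((r XOR p) XOR q)))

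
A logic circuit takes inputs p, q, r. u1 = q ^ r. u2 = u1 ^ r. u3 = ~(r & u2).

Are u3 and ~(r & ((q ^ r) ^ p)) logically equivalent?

u1 = q ^ r
u2 = u1 ^ r = (q ^ r) ^ r
u3 = ~(r & u2) = ~(r & ((q ^ r) ^ r))
At p=0, q=0, r=1: circuit gives 1, formula gives 0.

No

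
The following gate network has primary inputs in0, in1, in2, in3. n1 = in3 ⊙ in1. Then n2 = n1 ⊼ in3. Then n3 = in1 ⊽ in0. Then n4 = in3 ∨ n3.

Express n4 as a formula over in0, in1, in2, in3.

n3 = in1 ⊽ in0
n4 = in3 ∨ n3 = in3 ∨ (in1 ⊽ in0)

in3 ∨ (in1 ⊽ in0)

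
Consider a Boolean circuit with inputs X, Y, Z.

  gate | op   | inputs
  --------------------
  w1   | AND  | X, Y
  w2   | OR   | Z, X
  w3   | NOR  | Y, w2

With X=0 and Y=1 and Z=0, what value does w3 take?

0

w2 = 0 OR 0 = 0
w3 = 1 NOR 0 = 0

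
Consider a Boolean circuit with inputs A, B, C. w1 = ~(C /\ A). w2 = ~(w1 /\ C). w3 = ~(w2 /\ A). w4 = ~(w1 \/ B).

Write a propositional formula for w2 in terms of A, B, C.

~((~(C /\ A)) /\ C)

w1 = ~(C /\ A)
w2 = ~(w1 /\ C) = ~((~(C /\ A)) /\ C)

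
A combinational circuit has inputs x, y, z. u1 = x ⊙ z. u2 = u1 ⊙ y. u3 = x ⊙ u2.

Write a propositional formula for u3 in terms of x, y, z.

x ⊙ ((x ⊙ z) ⊙ y)

u1 = x ⊙ z
u2 = u1 ⊙ y = (x ⊙ z) ⊙ y
u3 = x ⊙ u2 = x ⊙ ((x ⊙ z) ⊙ y)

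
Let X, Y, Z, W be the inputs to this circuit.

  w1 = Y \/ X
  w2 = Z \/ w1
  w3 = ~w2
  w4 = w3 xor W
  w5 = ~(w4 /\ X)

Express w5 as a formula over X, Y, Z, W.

~((~(Z \/ (Y \/ X)) xor W) /\ X)

w1 = Y \/ X
w2 = Z \/ w1 = Z \/ (Y \/ X)
w3 = ~w2 = ~(Z \/ (Y \/ X))
w4 = w3 xor W = ~(Z \/ (Y \/ X)) xor W
w5 = ~(w4 /\ X) = ~((~(Z \/ (Y \/ X)) xor W) /\ X)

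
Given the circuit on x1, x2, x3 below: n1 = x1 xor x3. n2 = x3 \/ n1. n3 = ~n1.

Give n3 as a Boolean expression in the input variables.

n1 = x1 xor x3
n3 = ~n1 = ~(x1 xor x3)

~(x1 xor x3)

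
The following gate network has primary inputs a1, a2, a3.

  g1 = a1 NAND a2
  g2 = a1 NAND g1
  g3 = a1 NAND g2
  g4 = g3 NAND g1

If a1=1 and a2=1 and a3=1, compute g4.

1

g1 = 1 NAND 1 = 0
g2 = 1 NAND 0 = 1
g3 = 1 NAND 1 = 0
g4 = 0 NAND 0 = 1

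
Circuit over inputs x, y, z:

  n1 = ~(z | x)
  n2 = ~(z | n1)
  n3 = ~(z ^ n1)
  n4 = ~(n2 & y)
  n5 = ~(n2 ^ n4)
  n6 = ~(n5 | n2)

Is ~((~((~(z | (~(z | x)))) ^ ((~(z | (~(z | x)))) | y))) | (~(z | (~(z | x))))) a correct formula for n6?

No

n1 = ~(z | x)
n2 = ~(z | n1) = ~(z | (~(z | x)))
n4 = ~(n2 & y) = ~((~(z | (~(z | x)))) & y)
n5 = ~(n2 ^ n4) = ~((~(z | (~(z | x)))) ^ (~((~(z | (~(z | x)))) & y)))
n6 = ~(n5 | n2) = ~((~((~(z | (~(z | x)))) ^ (~((~(z | (~(z | x)))) & y)))) | (~(z | (~(z | x)))))
At x=0, y=0, z=0: circuit gives 1, formula gives 0.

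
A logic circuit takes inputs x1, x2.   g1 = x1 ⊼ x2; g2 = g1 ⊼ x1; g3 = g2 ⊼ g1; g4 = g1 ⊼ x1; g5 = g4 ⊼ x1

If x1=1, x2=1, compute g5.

g1 = 1 ⊼ 1 = 0
g4 = 0 ⊼ 1 = 1
g5 = 1 ⊼ 1 = 0

0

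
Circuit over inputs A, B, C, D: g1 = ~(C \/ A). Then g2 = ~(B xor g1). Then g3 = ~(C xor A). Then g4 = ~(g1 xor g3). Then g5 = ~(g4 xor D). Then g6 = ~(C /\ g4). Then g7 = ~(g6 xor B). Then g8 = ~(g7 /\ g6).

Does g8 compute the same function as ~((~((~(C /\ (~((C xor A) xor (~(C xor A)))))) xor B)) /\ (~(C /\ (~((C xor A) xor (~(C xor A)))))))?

No

g1 = ~(C \/ A)
g3 = ~(C xor A)
g4 = ~(g1 xor g3) = ~((~(C \/ A)) xor (~(C xor A)))
g6 = ~(C /\ g4) = ~(C /\ (~((~(C \/ A)) xor (~(C xor A)))))
g7 = ~(g6 xor B) = ~((~(C /\ (~((~(C \/ A)) xor (~(C xor A)))))) xor B)
g8 = ~(g7 /\ g6) = ~((~((~(C /\ (~((~(C \/ A)) xor (~(C xor A)))))) xor B)) /\ (~(C /\ (~((~(C \/ A)) xor (~(C xor A)))))))
At A=0, B=1, C=1, D=0: circuit gives 1, formula gives 0.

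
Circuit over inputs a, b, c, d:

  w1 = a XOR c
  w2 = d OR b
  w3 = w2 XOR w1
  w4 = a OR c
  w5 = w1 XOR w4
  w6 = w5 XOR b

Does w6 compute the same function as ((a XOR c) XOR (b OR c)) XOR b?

w1 = a XOR c
w4 = a OR c
w5 = w1 XOR w4 = (a XOR c) XOR (a OR c)
w6 = w5 XOR b = ((a XOR c) XOR (a OR c)) XOR b
At a=0, b=1, c=0, d=0: circuit gives 1, formula gives 0.

No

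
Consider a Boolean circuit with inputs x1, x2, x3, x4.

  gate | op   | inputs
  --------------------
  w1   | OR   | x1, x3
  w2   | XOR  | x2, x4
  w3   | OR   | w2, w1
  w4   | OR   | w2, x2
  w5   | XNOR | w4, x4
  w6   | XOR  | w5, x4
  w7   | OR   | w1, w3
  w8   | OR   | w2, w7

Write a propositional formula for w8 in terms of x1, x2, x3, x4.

w1 = x1 OR x3
w2 = x2 XOR x4
w3 = w2 OR w1 = (x2 XOR x4) OR (x1 OR x3)
w7 = w1 OR w3 = (x1 OR x3) OR ((x2 XOR x4) OR (x1 OR x3))
w8 = w2 OR w7 = (x2 XOR x4) OR ((x1 OR x3) OR ((x2 XOR x4) OR (x1 OR x3)))

(x2 XOR x4) OR ((x1 OR x3) OR ((x2 XOR x4) OR (x1 OR x3)))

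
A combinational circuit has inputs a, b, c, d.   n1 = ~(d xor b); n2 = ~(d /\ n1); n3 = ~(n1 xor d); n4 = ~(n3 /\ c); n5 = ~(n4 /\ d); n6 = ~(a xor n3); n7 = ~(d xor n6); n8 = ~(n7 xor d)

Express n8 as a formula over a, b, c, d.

~((~(d xor (~(a xor (~((~(d xor b)) xor d)))))) xor d)

n1 = ~(d xor b)
n3 = ~(n1 xor d) = ~((~(d xor b)) xor d)
n6 = ~(a xor n3) = ~(a xor (~((~(d xor b)) xor d)))
n7 = ~(d xor n6) = ~(d xor (~(a xor (~((~(d xor b)) xor d)))))
n8 = ~(n7 xor d) = ~((~(d xor (~(a xor (~((~(d xor b)) xor d)))))) xor d)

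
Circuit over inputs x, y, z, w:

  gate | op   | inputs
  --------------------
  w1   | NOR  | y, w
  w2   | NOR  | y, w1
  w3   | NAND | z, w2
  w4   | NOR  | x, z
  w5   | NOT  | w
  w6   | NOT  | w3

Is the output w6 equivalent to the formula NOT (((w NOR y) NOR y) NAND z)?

w1 = y NOR w
w2 = y NOR w1 = y NOR (y NOR w)
w3 = z NAND w2 = z NAND (y NOR (y NOR w))
w6 = NOT w3 = NOT (z NAND (y NOR (y NOR w)))
At x=0, y=0, z=0, w=0: circuit gives 0, formula gives 0.
At x=0, y=0, z=1, w=1: circuit gives 1, formula gives 1.
Agrees on all 16 inputs.

Yes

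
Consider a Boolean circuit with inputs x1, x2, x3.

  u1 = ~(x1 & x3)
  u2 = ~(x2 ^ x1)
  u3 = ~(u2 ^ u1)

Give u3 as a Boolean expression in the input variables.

~((~(x2 ^ x1)) ^ (~(x1 & x3)))

u1 = ~(x1 & x3)
u2 = ~(x2 ^ x1)
u3 = ~(u2 ^ u1) = ~((~(x2 ^ x1)) ^ (~(x1 & x3)))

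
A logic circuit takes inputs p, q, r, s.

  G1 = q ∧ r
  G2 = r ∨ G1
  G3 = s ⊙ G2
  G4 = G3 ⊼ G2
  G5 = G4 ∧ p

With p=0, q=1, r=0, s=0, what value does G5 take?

G1 = 1 ∧ 0 = 0
G2 = 0 ∨ 0 = 0
G3 = 0 ⊙ 0 = 1
G4 = 1 ⊼ 0 = 1
G5 = 1 ∧ 0 = 0

0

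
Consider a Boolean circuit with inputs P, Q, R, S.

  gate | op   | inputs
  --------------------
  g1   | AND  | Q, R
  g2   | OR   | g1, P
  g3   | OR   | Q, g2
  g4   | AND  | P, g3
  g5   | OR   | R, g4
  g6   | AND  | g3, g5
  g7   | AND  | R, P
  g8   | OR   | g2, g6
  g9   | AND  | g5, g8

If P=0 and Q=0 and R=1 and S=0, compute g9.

g1 = 0 AND 1 = 0
g2 = 0 OR 0 = 0
g3 = 0 OR 0 = 0
g4 = 0 AND 0 = 0
g5 = 1 OR 0 = 1
g6 = 0 AND 1 = 0
g8 = 0 OR 0 = 0
g9 = 1 AND 0 = 0

0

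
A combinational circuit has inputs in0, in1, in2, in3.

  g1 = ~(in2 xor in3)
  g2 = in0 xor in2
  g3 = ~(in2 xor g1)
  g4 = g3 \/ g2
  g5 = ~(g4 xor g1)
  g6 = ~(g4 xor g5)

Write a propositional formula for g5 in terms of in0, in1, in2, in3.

g1 = ~(in2 xor in3)
g2 = in0 xor in2
g3 = ~(in2 xor g1) = ~(in2 xor (~(in2 xor in3)))
g4 = g3 \/ g2 = (~(in2 xor (~(in2 xor in3)))) \/ (in0 xor in2)
g5 = ~(g4 xor g1) = ~(((~(in2 xor (~(in2 xor in3)))) \/ (in0 xor in2)) xor (~(in2 xor in3)))

~(((~(in2 xor (~(in2 xor in3)))) \/ (in0 xor in2)) xor (~(in2 xor in3)))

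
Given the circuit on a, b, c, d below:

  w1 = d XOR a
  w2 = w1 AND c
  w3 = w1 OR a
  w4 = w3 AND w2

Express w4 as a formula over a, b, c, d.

w1 = d XOR a
w2 = w1 AND c = (d XOR a) AND c
w3 = w1 OR a = (d XOR a) OR a
w4 = w3 AND w2 = ((d XOR a) OR a) AND ((d XOR a) AND c)

((d XOR a) OR a) AND ((d XOR a) AND c)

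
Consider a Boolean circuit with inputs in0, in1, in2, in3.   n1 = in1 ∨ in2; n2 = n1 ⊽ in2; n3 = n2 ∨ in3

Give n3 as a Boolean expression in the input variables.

n1 = in1 ∨ in2
n2 = n1 ⊽ in2 = (in1 ∨ in2) ⊽ in2
n3 = n2 ∨ in3 = ((in1 ∨ in2) ⊽ in2) ∨ in3

((in1 ∨ in2) ⊽ in2) ∨ in3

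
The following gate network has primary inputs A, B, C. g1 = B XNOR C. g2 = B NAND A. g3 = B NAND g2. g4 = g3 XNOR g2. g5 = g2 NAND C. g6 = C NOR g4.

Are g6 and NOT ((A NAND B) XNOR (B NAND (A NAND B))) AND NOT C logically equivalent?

Yes

g2 = B NAND A
g3 = B NAND g2 = B NAND (B NAND A)
g4 = g3 XNOR g2 = (B NAND (B NAND A)) XNOR (B NAND A)
g6 = C NOR g4 = C NOR ((B NAND (B NAND A)) XNOR (B NAND A))
At A=0, B=0, C=0: circuit gives 0, formula gives 0.
At A=0, B=1, C=0: circuit gives 1, formula gives 1.
Agrees on all 8 inputs.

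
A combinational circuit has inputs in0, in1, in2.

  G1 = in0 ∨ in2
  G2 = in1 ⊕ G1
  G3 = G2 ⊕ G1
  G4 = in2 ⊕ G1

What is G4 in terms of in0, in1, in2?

in2 ⊕ (in0 ∨ in2)

G1 = in0 ∨ in2
G4 = in2 ⊕ G1 = in2 ⊕ (in0 ∨ in2)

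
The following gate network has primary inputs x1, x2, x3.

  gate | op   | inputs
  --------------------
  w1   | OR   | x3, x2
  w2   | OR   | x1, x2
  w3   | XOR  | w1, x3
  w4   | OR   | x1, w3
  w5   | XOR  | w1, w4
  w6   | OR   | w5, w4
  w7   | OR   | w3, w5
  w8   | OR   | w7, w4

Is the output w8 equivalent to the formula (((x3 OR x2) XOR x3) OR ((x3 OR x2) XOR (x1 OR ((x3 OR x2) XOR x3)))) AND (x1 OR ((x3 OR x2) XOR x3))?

No

w1 = x3 OR x2
w3 = w1 XOR x3 = (x3 OR x2) XOR x3
w4 = x1 OR w3 = x1 OR ((x3 OR x2) XOR x3)
w5 = w1 XOR w4 = (x3 OR x2) XOR (x1 OR ((x3 OR x2) XOR x3))
w7 = w3 OR w5 = ((x3 OR x2) XOR x3) OR ((x3 OR x2) XOR (x1 OR ((x3 OR x2) XOR x3)))
w8 = w7 OR w4 = (((x3 OR x2) XOR x3) OR ((x3 OR x2) XOR (x1 OR ((x3 OR x2) XOR x3)))) OR (x1 OR ((x3 OR x2) XOR x3))
At x1=0, x2=0, x3=1: circuit gives 1, formula gives 0.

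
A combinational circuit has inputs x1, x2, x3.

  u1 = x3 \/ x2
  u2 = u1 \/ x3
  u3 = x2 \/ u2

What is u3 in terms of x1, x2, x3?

x2 \/ ((x3 \/ x2) \/ x3)

u1 = x3 \/ x2
u2 = u1 \/ x3 = (x3 \/ x2) \/ x3
u3 = x2 \/ u2 = x2 \/ ((x3 \/ x2) \/ x3)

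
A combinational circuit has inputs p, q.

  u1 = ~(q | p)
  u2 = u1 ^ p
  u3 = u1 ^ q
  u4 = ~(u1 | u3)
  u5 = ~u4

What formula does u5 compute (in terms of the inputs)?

~(~((~(q | p)) | ((~(q | p)) ^ q)))

u1 = ~(q | p)
u3 = u1 ^ q = (~(q | p)) ^ q
u4 = ~(u1 | u3) = ~((~(q | p)) | ((~(q | p)) ^ q))
u5 = ~u4 = ~(~((~(q | p)) | ((~(q | p)) ^ q)))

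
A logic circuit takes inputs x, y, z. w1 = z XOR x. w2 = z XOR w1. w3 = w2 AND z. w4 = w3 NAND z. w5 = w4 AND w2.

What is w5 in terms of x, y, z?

w1 = z XOR x
w2 = z XOR w1 = z XOR (z XOR x)
w3 = w2 AND z = (z XOR (z XOR x)) AND z
w4 = w3 NAND z = ((z XOR (z XOR x)) AND z) NAND z
w5 = w4 AND w2 = (((z XOR (z XOR x)) AND z) NAND z) AND (z XOR (z XOR x))

(((z XOR (z XOR x)) AND z) NAND z) AND (z XOR (z XOR x))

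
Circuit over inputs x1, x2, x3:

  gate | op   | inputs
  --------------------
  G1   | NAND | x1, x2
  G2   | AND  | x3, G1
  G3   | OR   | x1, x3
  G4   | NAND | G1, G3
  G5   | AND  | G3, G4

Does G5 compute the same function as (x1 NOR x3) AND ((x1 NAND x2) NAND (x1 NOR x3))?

G1 = x1 NAND x2
G3 = x1 OR x3
G4 = G1 NAND G3 = (x1 NAND x2) NAND (x1 OR x3)
G5 = G3 AND G4 = (x1 OR x3) AND ((x1 NAND x2) NAND (x1 OR x3))
At x1=1, x2=1, x3=0: circuit gives 1, formula gives 0.

No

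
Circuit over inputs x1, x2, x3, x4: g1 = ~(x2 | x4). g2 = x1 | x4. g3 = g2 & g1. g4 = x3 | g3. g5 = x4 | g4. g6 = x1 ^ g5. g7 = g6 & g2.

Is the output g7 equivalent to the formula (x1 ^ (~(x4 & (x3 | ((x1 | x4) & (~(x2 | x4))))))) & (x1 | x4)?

g1 = ~(x2 | x4)
g2 = x1 | x4
g3 = g2 & g1 = (x1 | x4) & (~(x2 | x4))
g4 = x3 | g3 = x3 | ((x1 | x4) & (~(x2 | x4)))
g5 = x4 | g4 = x4 | (x3 | ((x1 | x4) & (~(x2 | x4))))
g6 = x1 ^ g5 = x1 ^ (x4 | (x3 | ((x1 | x4) & (~(x2 | x4)))))
g7 = g6 & g2 = (x1 ^ (x4 | (x3 | ((x1 | x4) & (~(x2 | x4)))))) & (x1 | x4)
At x1=0, x2=0, x3=1, x4=1: circuit gives 1, formula gives 0.

No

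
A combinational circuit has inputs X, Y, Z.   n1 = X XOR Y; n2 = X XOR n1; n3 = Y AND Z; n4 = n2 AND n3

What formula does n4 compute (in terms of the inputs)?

(X XOR (X XOR Y)) AND (Y AND Z)

n1 = X XOR Y
n2 = X XOR n1 = X XOR (X XOR Y)
n3 = Y AND Z
n4 = n2 AND n3 = (X XOR (X XOR Y)) AND (Y AND Z)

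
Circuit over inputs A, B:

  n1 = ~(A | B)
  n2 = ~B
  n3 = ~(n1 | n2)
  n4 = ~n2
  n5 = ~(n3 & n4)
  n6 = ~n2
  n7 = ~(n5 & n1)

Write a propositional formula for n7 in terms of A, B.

n1 = ~(A | B)
n2 = ~B
n3 = ~(n1 | n2) = ~((~(A | B)) | ~B)
n4 = ~n2 = ~~B
n5 = ~(n3 & n4) = ~((~((~(A | B)) | ~B)) & ~~B)
n7 = ~(n5 & n1) = ~((~((~((~(A | B)) | ~B)) & ~~B)) & (~(A | B)))

~((~((~((~(A | B)) | ~B)) & ~~B)) & (~(A | B)))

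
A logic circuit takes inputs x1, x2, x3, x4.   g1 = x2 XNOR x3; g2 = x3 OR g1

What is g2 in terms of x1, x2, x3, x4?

x3 OR (x2 XNOR x3)

g1 = x2 XNOR x3
g2 = x3 OR g1 = x3 OR (x2 XNOR x3)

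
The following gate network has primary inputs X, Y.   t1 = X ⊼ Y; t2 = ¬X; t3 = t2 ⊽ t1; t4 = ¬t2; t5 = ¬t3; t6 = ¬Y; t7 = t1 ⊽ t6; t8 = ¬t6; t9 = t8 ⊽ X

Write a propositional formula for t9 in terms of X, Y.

¬¬Y ⊽ X

t6 = ¬Y
t8 = ¬t6 = ¬¬Y
t9 = t8 ⊽ X = ¬¬Y ⊽ X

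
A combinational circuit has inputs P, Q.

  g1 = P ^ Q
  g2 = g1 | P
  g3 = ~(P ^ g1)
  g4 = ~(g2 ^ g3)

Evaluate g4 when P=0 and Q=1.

g1 = 0 ^ 1 = 1
g2 = 1 | 0 = 1
g3 = ~(0 ^ 1) = 0
g4 = ~(1 ^ 0) = 0

0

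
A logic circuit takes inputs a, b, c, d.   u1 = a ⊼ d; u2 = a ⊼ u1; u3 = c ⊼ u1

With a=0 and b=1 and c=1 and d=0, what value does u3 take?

0

u1 = 0 ⊼ 0 = 1
u3 = 1 ⊼ 1 = 0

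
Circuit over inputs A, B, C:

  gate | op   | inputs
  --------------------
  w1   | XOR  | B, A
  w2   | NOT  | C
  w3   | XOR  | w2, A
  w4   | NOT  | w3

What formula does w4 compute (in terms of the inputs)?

w2 = NOT C
w3 = w2 XOR A = NOT C XOR A
w4 = NOT w3 = NOT (NOT C XOR A)

NOT (NOT C XOR A)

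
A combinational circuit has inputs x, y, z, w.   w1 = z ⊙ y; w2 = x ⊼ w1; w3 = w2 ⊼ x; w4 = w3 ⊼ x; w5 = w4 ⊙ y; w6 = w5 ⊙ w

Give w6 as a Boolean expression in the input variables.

w1 = z ⊙ y
w2 = x ⊼ w1 = x ⊼ (z ⊙ y)
w3 = w2 ⊼ x = (x ⊼ (z ⊙ y)) ⊼ x
w4 = w3 ⊼ x = ((x ⊼ (z ⊙ y)) ⊼ x) ⊼ x
w5 = w4 ⊙ y = (((x ⊼ (z ⊙ y)) ⊼ x) ⊼ x) ⊙ y
w6 = w5 ⊙ w = ((((x ⊼ (z ⊙ y)) ⊼ x) ⊼ x) ⊙ y) ⊙ w

((((x ⊼ (z ⊙ y)) ⊼ x) ⊼ x) ⊙ y) ⊙ w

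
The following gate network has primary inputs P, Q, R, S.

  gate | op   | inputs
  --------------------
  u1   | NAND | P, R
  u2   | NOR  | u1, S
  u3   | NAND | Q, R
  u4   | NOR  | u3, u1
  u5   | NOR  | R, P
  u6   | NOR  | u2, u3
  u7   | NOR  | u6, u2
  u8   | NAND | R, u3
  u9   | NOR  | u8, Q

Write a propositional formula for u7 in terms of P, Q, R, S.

u1 = P NAND R
u2 = u1 NOR S = (P NAND R) NOR S
u3 = Q NAND R
u6 = u2 NOR u3 = ((P NAND R) NOR S) NOR (Q NAND R)
u7 = u6 NOR u2 = (((P NAND R) NOR S) NOR (Q NAND R)) NOR ((P NAND R) NOR S)

(((P NAND R) NOR S) NOR (Q NAND R)) NOR ((P NAND R) NOR S)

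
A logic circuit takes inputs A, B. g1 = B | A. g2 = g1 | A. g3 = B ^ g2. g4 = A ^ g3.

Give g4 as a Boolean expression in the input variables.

g1 = B | A
g2 = g1 | A = (B | A) | A
g3 = B ^ g2 = B ^ ((B | A) | A)
g4 = A ^ g3 = A ^ (B ^ ((B | A) | A))

A ^ (B ^ ((B | A) | A))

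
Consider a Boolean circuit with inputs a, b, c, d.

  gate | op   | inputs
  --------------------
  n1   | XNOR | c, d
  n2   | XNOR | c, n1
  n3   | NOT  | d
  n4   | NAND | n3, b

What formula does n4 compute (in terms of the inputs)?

n3 = NOT d
n4 = n3 NAND b = NOT d NAND b

NOT d NAND b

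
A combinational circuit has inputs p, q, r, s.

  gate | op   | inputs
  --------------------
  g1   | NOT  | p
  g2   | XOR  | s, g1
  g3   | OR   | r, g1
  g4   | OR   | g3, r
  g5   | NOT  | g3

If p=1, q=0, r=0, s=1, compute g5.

g1 = NOT 1 = 0
g3 = 0 OR 0 = 0
g5 = NOT 0 = 1

1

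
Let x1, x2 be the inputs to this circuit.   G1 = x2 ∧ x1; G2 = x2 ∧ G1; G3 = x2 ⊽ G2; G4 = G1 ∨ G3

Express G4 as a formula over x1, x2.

(x2 ∧ x1) ∨ (x2 ⊽ (x2 ∧ (x2 ∧ x1)))

G1 = x2 ∧ x1
G2 = x2 ∧ G1 = x2 ∧ (x2 ∧ x1)
G3 = x2 ⊽ G2 = x2 ⊽ (x2 ∧ (x2 ∧ x1))
G4 = G1 ∨ G3 = (x2 ∧ x1) ∨ (x2 ⊽ (x2 ∧ (x2 ∧ x1)))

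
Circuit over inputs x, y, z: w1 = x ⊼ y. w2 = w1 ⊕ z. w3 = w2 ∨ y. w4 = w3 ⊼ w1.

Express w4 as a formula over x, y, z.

(((x ⊼ y) ⊕ z) ∨ y) ⊼ (x ⊼ y)

w1 = x ⊼ y
w2 = w1 ⊕ z = (x ⊼ y) ⊕ z
w3 = w2 ∨ y = ((x ⊼ y) ⊕ z) ∨ y
w4 = w3 ⊼ w1 = (((x ⊼ y) ⊕ z) ∨ y) ⊼ (x ⊼ y)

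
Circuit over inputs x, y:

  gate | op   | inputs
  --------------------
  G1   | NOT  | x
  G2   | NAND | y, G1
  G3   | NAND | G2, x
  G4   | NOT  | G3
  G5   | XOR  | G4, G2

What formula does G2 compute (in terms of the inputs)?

y NAND NOT x

G1 = NOT x
G2 = y NAND G1 = y NAND NOT x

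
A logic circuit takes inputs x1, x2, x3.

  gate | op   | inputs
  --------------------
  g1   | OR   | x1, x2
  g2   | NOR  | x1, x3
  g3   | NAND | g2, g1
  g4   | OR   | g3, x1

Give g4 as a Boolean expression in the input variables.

((x1 NOR x3) NAND (x1 OR x2)) OR x1

g1 = x1 OR x2
g2 = x1 NOR x3
g3 = g2 NAND g1 = (x1 NOR x3) NAND (x1 OR x2)
g4 = g3 OR x1 = ((x1 NOR x3) NAND (x1 OR x2)) OR x1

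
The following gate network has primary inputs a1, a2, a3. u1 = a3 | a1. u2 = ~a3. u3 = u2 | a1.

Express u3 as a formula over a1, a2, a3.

~a3 | a1

u2 = ~a3
u3 = u2 | a1 = ~a3 | a1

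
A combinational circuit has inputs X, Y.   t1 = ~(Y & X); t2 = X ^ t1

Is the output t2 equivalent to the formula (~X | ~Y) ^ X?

Yes

t1 = ~(Y & X)
t2 = X ^ t1 = X ^ (~(Y & X))
At X=1, Y=0: circuit gives 0, formula gives 0.
At X=0, Y=0: circuit gives 1, formula gives 1.
Agrees on all 4 inputs.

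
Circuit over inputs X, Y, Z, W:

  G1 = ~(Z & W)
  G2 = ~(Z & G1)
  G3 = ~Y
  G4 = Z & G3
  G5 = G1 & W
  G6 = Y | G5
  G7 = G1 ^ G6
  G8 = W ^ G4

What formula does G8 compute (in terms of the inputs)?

W ^ (Z & ~Y)

G3 = ~Y
G4 = Z & G3 = Z & ~Y
G8 = W ^ G4 = W ^ (Z & ~Y)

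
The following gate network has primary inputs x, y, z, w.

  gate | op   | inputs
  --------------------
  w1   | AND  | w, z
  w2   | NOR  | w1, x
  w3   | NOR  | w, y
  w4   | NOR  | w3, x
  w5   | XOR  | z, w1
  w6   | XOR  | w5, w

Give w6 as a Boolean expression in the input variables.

(z XOR (w AND z)) XOR w

w1 = w AND z
w5 = z XOR w1 = z XOR (w AND z)
w6 = w5 XOR w = (z XOR (w AND z)) XOR w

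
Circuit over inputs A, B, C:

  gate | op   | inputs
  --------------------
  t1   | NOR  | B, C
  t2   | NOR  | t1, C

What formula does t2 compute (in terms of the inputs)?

(B NOR C) NOR C

t1 = B NOR C
t2 = t1 NOR C = (B NOR C) NOR C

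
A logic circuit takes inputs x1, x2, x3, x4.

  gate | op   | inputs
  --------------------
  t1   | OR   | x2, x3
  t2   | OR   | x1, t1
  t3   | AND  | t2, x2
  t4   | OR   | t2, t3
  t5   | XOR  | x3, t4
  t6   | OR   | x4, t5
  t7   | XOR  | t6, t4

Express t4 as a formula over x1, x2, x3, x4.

t1 = x2 OR x3
t2 = x1 OR t1 = x1 OR (x2 OR x3)
t3 = t2 AND x2 = (x1 OR (x2 OR x3)) AND x2
t4 = t2 OR t3 = (x1 OR (x2 OR x3)) OR ((x1 OR (x2 OR x3)) AND x2)

(x1 OR (x2 OR x3)) OR ((x1 OR (x2 OR x3)) AND x2)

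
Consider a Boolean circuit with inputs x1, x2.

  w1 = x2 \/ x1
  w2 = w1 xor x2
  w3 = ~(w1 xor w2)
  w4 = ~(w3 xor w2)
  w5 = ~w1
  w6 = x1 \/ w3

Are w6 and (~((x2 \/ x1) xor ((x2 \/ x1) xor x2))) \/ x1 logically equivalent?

w1 = x2 \/ x1
w2 = w1 xor x2 = (x2 \/ x1) xor x2
w3 = ~(w1 xor w2) = ~((x2 \/ x1) xor ((x2 \/ x1) xor x2))
w6 = x1 \/ w3 = x1 \/ (~((x2 \/ x1) xor ((x2 \/ x1) xor x2)))
At x1=0, x2=1: circuit gives 0, formula gives 0.
At x1=0, x2=0: circuit gives 1, formula gives 1.
Agrees on all 4 inputs.

Yes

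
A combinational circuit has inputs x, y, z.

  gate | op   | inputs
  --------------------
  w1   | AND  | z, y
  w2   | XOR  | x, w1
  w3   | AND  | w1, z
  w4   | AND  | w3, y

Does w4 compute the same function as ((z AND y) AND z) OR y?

No

w1 = z AND y
w3 = w1 AND z = (z AND y) AND z
w4 = w3 AND y = ((z AND y) AND z) AND y
At x=0, y=1, z=0: circuit gives 0, formula gives 1.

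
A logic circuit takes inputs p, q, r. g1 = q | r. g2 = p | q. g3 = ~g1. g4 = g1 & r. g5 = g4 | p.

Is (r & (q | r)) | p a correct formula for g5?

Yes

g1 = q | r
g4 = g1 & r = (q | r) & r
g5 = g4 | p = ((q | r) & r) | p
At p=0, q=0, r=0: circuit gives 0, formula gives 0.
At p=0, q=0, r=1: circuit gives 1, formula gives 1.
Agrees on all 8 inputs.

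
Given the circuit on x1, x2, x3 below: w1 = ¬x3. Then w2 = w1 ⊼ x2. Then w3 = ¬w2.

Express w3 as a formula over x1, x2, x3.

w1 = ¬x3
w2 = w1 ⊼ x2 = ¬x3 ⊼ x2
w3 = ¬w2 = ¬(¬x3 ⊼ x2)

¬(¬x3 ⊼ x2)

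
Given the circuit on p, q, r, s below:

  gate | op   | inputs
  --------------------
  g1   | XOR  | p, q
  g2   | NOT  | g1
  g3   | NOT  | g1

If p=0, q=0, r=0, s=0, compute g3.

1

g1 = 0 XOR 0 = 0
g3 = NOT 0 = 1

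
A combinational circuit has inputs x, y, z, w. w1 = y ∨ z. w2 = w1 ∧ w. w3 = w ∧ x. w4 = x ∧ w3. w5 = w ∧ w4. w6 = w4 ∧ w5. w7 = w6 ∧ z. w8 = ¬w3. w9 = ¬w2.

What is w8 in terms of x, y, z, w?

¬(w ∧ x)

w3 = w ∧ x
w8 = ¬w3 = ¬(w ∧ x)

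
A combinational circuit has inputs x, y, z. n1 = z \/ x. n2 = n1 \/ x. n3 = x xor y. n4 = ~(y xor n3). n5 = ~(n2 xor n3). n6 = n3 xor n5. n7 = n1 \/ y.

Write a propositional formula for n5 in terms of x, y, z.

~(((z \/ x) \/ x) xor (x xor y))

n1 = z \/ x
n2 = n1 \/ x = (z \/ x) \/ x
n3 = x xor y
n5 = ~(n2 xor n3) = ~(((z \/ x) \/ x) xor (x xor y))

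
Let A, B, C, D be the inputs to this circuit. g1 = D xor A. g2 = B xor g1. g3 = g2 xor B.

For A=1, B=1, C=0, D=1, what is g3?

0

g1 = 1 xor 1 = 0
g2 = 1 xor 0 = 1
g3 = 1 xor 1 = 0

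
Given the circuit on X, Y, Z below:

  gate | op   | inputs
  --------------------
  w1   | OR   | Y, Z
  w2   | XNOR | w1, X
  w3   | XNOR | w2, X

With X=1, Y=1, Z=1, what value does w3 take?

1

w1 = 1 OR 1 = 1
w2 = 1 XNOR 1 = 1
w3 = 1 XNOR 1 = 1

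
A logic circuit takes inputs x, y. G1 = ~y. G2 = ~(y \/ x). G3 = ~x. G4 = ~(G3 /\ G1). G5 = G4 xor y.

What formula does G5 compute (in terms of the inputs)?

G1 = ~y
G3 = ~x
G4 = ~(G3 /\ G1) = ~(~x /\ ~y)
G5 = G4 xor y = (~(~x /\ ~y)) xor y

(~(~x /\ ~y)) xor y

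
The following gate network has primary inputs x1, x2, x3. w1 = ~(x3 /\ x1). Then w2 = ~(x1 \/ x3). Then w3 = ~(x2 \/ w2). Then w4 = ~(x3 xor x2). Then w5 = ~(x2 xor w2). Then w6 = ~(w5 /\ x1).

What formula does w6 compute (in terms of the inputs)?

w2 = ~(x1 \/ x3)
w5 = ~(x2 xor w2) = ~(x2 xor (~(x1 \/ x3)))
w6 = ~(w5 /\ x1) = ~((~(x2 xor (~(x1 \/ x3)))) /\ x1)

~((~(x2 xor (~(x1 \/ x3)))) /\ x1)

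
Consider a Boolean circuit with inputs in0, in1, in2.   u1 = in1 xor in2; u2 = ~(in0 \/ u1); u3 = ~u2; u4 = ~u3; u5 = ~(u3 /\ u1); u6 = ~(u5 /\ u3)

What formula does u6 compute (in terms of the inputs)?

u1 = in1 xor in2
u2 = ~(in0 \/ u1) = ~(in0 \/ (in1 xor in2))
u3 = ~u2 = ~(~(in0 \/ (in1 xor in2)))
u5 = ~(u3 /\ u1) = ~(~(~(in0 \/ (in1 xor in2))) /\ (in1 xor in2))
u6 = ~(u5 /\ u3) = ~((~(~(~(in0 \/ (in1 xor in2))) /\ (in1 xor in2))) /\ ~(~(in0 \/ (in1 xor in2))))

~((~(~(~(in0 \/ (in1 xor in2))) /\ (in1 xor in2))) /\ ~(~(in0 \/ (in1 xor in2))))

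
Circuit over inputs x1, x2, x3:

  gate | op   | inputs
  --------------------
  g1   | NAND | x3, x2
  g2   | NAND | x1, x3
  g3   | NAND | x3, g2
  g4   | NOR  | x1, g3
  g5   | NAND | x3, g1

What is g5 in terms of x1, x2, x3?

x3 NAND (x3 NAND x2)

g1 = x3 NAND x2
g5 = x3 NAND g1 = x3 NAND (x3 NAND x2)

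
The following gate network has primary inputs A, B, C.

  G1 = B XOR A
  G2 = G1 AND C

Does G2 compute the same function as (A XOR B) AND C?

G1 = B XOR A
G2 = G1 AND C = (B XOR A) AND C
At A=0, B=0, C=0: circuit gives 0, formula gives 0.
At A=0, B=1, C=1: circuit gives 1, formula gives 1.
Agrees on all 8 inputs.

Yes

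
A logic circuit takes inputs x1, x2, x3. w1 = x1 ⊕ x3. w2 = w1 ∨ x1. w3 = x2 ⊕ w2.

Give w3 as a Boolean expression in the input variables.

w1 = x1 ⊕ x3
w2 = w1 ∨ x1 = (x1 ⊕ x3) ∨ x1
w3 = x2 ⊕ w2 = x2 ⊕ ((x1 ⊕ x3) ∨ x1)

x2 ⊕ ((x1 ⊕ x3) ∨ x1)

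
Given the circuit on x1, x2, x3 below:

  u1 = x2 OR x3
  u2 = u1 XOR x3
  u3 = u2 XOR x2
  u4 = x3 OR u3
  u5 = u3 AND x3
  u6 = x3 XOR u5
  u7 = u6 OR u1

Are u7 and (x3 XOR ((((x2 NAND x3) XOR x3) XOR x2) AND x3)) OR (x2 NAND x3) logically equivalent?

u1 = x2 OR x3
u2 = u1 XOR x3 = (x2 OR x3) XOR x3
u3 = u2 XOR x2 = ((x2 OR x3) XOR x3) XOR x2
u5 = u3 AND x3 = (((x2 OR x3) XOR x3) XOR x2) AND x3
u6 = x3 XOR u5 = x3 XOR ((((x2 OR x3) XOR x3) XOR x2) AND x3)
u7 = u6 OR u1 = (x3 XOR ((((x2 OR x3) XOR x3) XOR x2) AND x3)) OR (x2 OR x3)
At x1=0, x2=0, x3=0: circuit gives 0, formula gives 1.

No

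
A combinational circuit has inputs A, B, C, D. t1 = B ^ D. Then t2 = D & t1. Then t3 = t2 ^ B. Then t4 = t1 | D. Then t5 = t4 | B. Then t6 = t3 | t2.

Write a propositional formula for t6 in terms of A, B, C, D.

((D & (B ^ D)) ^ B) | (D & (B ^ D))

t1 = B ^ D
t2 = D & t1 = D & (B ^ D)
t3 = t2 ^ B = (D & (B ^ D)) ^ B
t6 = t3 | t2 = ((D & (B ^ D)) ^ B) | (D & (B ^ D))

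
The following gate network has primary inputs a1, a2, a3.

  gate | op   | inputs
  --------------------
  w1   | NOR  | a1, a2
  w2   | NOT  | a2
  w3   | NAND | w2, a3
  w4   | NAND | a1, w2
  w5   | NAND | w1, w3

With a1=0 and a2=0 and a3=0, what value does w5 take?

w1 = 0 NOR 0 = 1
w2 = NOT 0 = 1
w3 = 1 NAND 0 = 1
w5 = 1 NAND 1 = 0

0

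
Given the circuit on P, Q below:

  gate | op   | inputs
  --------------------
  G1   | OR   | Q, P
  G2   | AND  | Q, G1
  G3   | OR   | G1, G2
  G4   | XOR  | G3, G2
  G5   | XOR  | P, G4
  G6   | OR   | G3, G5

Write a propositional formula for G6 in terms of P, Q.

G1 = Q OR P
G2 = Q AND G1 = Q AND (Q OR P)
G3 = G1 OR G2 = (Q OR P) OR (Q AND (Q OR P))
G4 = G3 XOR G2 = ((Q OR P) OR (Q AND (Q OR P))) XOR (Q AND (Q OR P))
G5 = P XOR G4 = P XOR (((Q OR P) OR (Q AND (Q OR P))) XOR (Q AND (Q OR P)))
G6 = G3 OR G5 = ((Q OR P) OR (Q AND (Q OR P))) OR (P XOR (((Q OR P) OR (Q AND (Q OR P))) XOR (Q AND (Q OR P))))

((Q OR P) OR (Q AND (Q OR P))) OR (P XOR (((Q OR P) OR (Q AND (Q OR P))) XOR (Q AND (Q OR P))))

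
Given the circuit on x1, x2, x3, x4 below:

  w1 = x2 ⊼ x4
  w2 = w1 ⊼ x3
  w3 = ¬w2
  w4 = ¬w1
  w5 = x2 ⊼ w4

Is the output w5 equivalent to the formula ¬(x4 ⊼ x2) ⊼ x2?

Yes

w1 = x2 ⊼ x4
w4 = ¬w1 = ¬(x2 ⊼ x4)
w5 = x2 ⊼ w4 = x2 ⊼ ¬(x2 ⊼ x4)
At x1=0, x2=1, x3=0, x4=1: circuit gives 0, formula gives 0.
At x1=0, x2=0, x3=0, x4=0: circuit gives 1, formula gives 1.
Agrees on all 16 inputs.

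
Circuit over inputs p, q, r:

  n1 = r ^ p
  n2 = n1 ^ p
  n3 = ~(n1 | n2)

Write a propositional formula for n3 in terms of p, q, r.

n1 = r ^ p
n2 = n1 ^ p = (r ^ p) ^ p
n3 = ~(n1 | n2) = ~((r ^ p) | ((r ^ p) ^ p))

~((r ^ p) | ((r ^ p) ^ p))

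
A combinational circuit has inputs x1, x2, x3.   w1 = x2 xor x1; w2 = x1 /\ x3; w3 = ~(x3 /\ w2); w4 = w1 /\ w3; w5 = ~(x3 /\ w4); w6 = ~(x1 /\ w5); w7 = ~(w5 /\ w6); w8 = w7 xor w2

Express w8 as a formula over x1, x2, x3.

(~((~(x3 /\ ((x2 xor x1) /\ (~(x3 /\ (x1 /\ x3)))))) /\ (~(x1 /\ (~(x3 /\ ((x2 xor x1) /\ (~(x3 /\ (x1 /\ x3)))))))))) xor (x1 /\ x3)

w1 = x2 xor x1
w2 = x1 /\ x3
w3 = ~(x3 /\ w2) = ~(x3 /\ (x1 /\ x3))
w4 = w1 /\ w3 = (x2 xor x1) /\ (~(x3 /\ (x1 /\ x3)))
w5 = ~(x3 /\ w4) = ~(x3 /\ ((x2 xor x1) /\ (~(x3 /\ (x1 /\ x3)))))
w6 = ~(x1 /\ w5) = ~(x1 /\ (~(x3 /\ ((x2 xor x1) /\ (~(x3 /\ (x1 /\ x3)))))))
w7 = ~(w5 /\ w6) = ~((~(x3 /\ ((x2 xor x1) /\ (~(x3 /\ (x1 /\ x3)))))) /\ (~(x1 /\ (~(x3 /\ ((x2 xor x1) /\ (~(x3 /\ (x1 /\ x3)))))))))
w8 = w7 xor w2 = (~((~(x3 /\ ((x2 xor x1) /\ (~(x3 /\ (x1 /\ x3)))))) /\ (~(x1 /\ (~(x3 /\ ((x2 xor x1) /\ (~(x3 /\ (x1 /\ x3)))))))))) xor (x1 /\ x3)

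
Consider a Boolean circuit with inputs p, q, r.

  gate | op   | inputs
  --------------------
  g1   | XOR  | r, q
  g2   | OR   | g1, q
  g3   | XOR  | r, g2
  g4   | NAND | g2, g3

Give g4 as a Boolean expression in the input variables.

((r XOR q) OR q) NAND (r XOR ((r XOR q) OR q))

g1 = r XOR q
g2 = g1 OR q = (r XOR q) OR q
g3 = r XOR g2 = r XOR ((r XOR q) OR q)
g4 = g2 NAND g3 = ((r XOR q) OR q) NAND (r XOR ((r XOR q) OR q))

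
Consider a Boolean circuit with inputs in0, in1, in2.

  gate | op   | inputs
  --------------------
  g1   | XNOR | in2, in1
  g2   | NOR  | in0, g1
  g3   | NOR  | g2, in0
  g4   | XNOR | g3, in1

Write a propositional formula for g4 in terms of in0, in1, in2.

g1 = in2 XNOR in1
g2 = in0 NOR g1 = in0 NOR (in2 XNOR in1)
g3 = g2 NOR in0 = (in0 NOR (in2 XNOR in1)) NOR in0
g4 = g3 XNOR in1 = ((in0 NOR (in2 XNOR in1)) NOR in0) XNOR in1

((in0 NOR (in2 XNOR in1)) NOR in0) XNOR in1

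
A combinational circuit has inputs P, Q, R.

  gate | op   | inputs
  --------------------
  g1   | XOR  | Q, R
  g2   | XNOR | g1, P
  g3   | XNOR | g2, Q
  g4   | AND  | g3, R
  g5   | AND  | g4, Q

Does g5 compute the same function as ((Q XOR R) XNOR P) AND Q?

g1 = Q XOR R
g2 = g1 XNOR P = (Q XOR R) XNOR P
g3 = g2 XNOR Q = ((Q XOR R) XNOR P) XNOR Q
g4 = g3 AND R = (((Q XOR R) XNOR P) XNOR Q) AND R
g5 = g4 AND Q = ((((Q XOR R) XNOR P) XNOR Q) AND R) AND Q
At P=1, Q=1, R=0: circuit gives 0, formula gives 1.

No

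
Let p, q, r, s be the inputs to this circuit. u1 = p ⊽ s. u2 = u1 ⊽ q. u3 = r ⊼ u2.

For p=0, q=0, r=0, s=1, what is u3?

u1 = 0 ⊽ 1 = 0
u2 = 0 ⊽ 0 = 1
u3 = 0 ⊼ 1 = 1

1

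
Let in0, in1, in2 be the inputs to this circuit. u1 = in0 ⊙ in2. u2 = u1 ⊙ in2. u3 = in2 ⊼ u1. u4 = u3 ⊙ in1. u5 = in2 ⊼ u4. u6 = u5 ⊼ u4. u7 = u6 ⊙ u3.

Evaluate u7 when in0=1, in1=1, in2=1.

0

u1 = 1 ⊙ 1 = 1
u3 = 1 ⊼ 1 = 0
u4 = 0 ⊙ 1 = 0
u5 = 1 ⊼ 0 = 1
u6 = 1 ⊼ 0 = 1
u7 = 1 ⊙ 0 = 0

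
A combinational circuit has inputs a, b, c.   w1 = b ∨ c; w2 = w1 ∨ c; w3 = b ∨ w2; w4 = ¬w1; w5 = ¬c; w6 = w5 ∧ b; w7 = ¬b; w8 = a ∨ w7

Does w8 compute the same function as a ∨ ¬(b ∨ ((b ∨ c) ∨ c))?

No

w7 = ¬b
w8 = a ∨ w7 = a ∨ ¬b
At a=0, b=0, c=1: circuit gives 1, formula gives 0.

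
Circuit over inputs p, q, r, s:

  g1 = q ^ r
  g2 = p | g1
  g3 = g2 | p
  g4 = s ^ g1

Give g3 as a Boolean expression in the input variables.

g1 = q ^ r
g2 = p | g1 = p | (q ^ r)
g3 = g2 | p = (p | (q ^ r)) | p

(p | (q ^ r)) | p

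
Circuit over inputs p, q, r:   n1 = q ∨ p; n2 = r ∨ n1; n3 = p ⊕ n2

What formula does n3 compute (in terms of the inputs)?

n1 = q ∨ p
n2 = r ∨ n1 = r ∨ (q ∨ p)
n3 = p ⊕ n2 = p ⊕ (r ∨ (q ∨ p))

p ⊕ (r ∨ (q ∨ p))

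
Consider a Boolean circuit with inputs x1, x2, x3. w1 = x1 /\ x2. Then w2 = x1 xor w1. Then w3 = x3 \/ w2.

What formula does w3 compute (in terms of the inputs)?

w1 = x1 /\ x2
w2 = x1 xor w1 = x1 xor (x1 /\ x2)
w3 = x3 \/ w2 = x3 \/ (x1 xor (x1 /\ x2))

x3 \/ (x1 xor (x1 /\ x2))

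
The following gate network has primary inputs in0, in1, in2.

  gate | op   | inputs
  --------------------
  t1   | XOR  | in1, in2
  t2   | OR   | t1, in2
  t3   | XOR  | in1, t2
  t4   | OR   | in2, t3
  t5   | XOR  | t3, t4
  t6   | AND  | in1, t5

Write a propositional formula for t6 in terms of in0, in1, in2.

t1 = in1 XOR in2
t2 = t1 OR in2 = (in1 XOR in2) OR in2
t3 = in1 XOR t2 = in1 XOR ((in1 XOR in2) OR in2)
t4 = in2 OR t3 = in2 OR (in1 XOR ((in1 XOR in2) OR in2))
t5 = t3 XOR t4 = (in1 XOR ((in1 XOR in2) OR in2)) XOR (in2 OR (in1 XOR ((in1 XOR in2) OR in2)))
t6 = in1 AND t5 = in1 AND ((in1 XOR ((in1 XOR in2) OR in2)) XOR (in2 OR (in1 XOR ((in1 XOR in2) OR in2))))

in1 AND ((in1 XOR ((in1 XOR in2) OR in2)) XOR (in2 OR (in1 XOR ((in1 XOR in2) OR in2))))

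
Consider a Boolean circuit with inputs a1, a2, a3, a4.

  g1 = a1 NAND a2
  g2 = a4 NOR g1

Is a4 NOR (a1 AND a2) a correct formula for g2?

g1 = a1 NAND a2
g2 = a4 NOR g1 = a4 NOR (a1 NAND a2)
At a1=0, a2=0, a3=0, a4=0: circuit gives 0, formula gives 1.

No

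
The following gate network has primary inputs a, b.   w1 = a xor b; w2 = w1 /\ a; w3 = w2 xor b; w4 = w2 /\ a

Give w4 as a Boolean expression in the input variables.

w1 = a xor b
w2 = w1 /\ a = (a xor b) /\ a
w4 = w2 /\ a = ((a xor b) /\ a) /\ a

((a xor b) /\ a) /\ a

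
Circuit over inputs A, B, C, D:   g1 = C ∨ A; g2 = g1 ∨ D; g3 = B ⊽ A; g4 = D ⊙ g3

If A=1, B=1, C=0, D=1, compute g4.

0

g3 = 1 ⊽ 1 = 0
g4 = 1 ⊙ 0 = 0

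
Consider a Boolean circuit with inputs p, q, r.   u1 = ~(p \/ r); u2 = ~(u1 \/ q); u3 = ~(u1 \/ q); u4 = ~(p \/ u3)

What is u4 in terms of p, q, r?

~(p \/ (~((~(p \/ r)) \/ q)))

u1 = ~(p \/ r)
u3 = ~(u1 \/ q) = ~((~(p \/ r)) \/ q)
u4 = ~(p \/ u3) = ~(p \/ (~((~(p \/ r)) \/ q)))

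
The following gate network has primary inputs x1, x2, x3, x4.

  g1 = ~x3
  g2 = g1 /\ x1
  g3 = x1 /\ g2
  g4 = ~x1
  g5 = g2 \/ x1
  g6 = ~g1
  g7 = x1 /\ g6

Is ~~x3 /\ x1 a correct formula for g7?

g1 = ~x3
g6 = ~g1 = ~~x3
g7 = x1 /\ g6 = x1 /\ ~~x3
At x1=0, x2=0, x3=0, x4=0: circuit gives 0, formula gives 0.
At x1=1, x2=0, x3=1, x4=0: circuit gives 1, formula gives 1.
Agrees on all 16 inputs.

Yes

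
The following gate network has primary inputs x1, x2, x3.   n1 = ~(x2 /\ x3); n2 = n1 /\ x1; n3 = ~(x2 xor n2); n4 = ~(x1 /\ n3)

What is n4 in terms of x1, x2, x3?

n1 = ~(x2 /\ x3)
n2 = n1 /\ x1 = (~(x2 /\ x3)) /\ x1
n3 = ~(x2 xor n2) = ~(x2 xor ((~(x2 /\ x3)) /\ x1))
n4 = ~(x1 /\ n3) = ~(x1 /\ (~(x2 xor ((~(x2 /\ x3)) /\ x1))))

~(x1 /\ (~(x2 xor ((~(x2 /\ x3)) /\ x1))))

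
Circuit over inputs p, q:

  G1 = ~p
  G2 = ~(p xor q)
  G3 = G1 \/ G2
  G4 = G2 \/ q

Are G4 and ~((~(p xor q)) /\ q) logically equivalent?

G2 = ~(p xor q)
G4 = G2 \/ q = (~(p xor q)) \/ q
At p=1, q=0: circuit gives 0, formula gives 1.

No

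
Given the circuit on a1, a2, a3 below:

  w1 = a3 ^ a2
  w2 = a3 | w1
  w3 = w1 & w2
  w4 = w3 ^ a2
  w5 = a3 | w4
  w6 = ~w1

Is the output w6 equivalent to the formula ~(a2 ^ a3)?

Yes

w1 = a3 ^ a2
w6 = ~w1 = ~(a3 ^ a2)
At a1=0, a2=0, a3=1: circuit gives 0, formula gives 0.
At a1=0, a2=0, a3=0: circuit gives 1, formula gives 1.
Agrees on all 8 inputs.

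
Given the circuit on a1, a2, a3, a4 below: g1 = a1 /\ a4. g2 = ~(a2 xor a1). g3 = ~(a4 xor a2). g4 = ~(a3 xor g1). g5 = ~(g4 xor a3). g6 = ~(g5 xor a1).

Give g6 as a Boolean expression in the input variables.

~((~((~(a3 xor (a1 /\ a4))) xor a3)) xor a1)

g1 = a1 /\ a4
g4 = ~(a3 xor g1) = ~(a3 xor (a1 /\ a4))
g5 = ~(g4 xor a3) = ~((~(a3 xor (a1 /\ a4))) xor a3)
g6 = ~(g5 xor a1) = ~((~((~(a3 xor (a1 /\ a4))) xor a3)) xor a1)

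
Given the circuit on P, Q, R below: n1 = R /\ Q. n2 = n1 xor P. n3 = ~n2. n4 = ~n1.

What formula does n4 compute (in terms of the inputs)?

n1 = R /\ Q
n4 = ~n1 = ~(R /\ Q)

~(R /\ Q)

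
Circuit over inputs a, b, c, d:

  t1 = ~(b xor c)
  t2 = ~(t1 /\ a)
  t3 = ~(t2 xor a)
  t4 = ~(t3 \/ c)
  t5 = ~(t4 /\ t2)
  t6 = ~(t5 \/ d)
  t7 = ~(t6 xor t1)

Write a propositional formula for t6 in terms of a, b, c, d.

t1 = ~(b xor c)
t2 = ~(t1 /\ a) = ~((~(b xor c)) /\ a)
t3 = ~(t2 xor a) = ~((~((~(b xor c)) /\ a)) xor a)
t4 = ~(t3 \/ c) = ~((~((~((~(b xor c)) /\ a)) xor a)) \/ c)
t5 = ~(t4 /\ t2) = ~((~((~((~((~(b xor c)) /\ a)) xor a)) \/ c)) /\ (~((~(b xor c)) /\ a)))
t6 = ~(t5 \/ d) = ~((~((~((~((~((~(b xor c)) /\ a)) xor a)) \/ c)) /\ (~((~(b xor c)) /\ a)))) \/ d)

~((~((~((~((~((~(b xor c)) /\ a)) xor a)) \/ c)) /\ (~((~(b xor c)) /\ a)))) \/ d)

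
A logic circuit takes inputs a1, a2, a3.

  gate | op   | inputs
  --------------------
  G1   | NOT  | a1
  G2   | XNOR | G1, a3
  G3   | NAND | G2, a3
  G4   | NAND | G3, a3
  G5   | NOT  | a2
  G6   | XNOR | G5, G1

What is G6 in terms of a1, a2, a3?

G1 = NOT a1
G5 = NOT a2
G6 = G5 XNOR G1 = NOT a2 XNOR NOT a1

NOT a2 XNOR NOT a1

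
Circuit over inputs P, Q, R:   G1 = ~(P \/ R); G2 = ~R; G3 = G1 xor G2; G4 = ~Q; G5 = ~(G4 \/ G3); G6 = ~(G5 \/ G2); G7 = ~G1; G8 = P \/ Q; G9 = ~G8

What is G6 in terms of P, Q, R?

G1 = ~(P \/ R)
G2 = ~R
G3 = G1 xor G2 = (~(P \/ R)) xor ~R
G4 = ~Q
G5 = ~(G4 \/ G3) = ~(~Q \/ ((~(P \/ R)) xor ~R))
G6 = ~(G5 \/ G2) = ~((~(~Q \/ ((~(P \/ R)) xor ~R))) \/ ~R)

~((~(~Q \/ ((~(P \/ R)) xor ~R))) \/ ~R)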